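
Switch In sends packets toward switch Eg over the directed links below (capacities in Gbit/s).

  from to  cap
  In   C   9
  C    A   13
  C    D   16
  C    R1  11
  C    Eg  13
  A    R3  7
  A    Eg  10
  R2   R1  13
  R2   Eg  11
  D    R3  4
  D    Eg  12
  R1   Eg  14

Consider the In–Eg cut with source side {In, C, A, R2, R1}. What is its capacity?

71

Edges leaving {In, C, A, R2, R1}: C→D (16), C→Eg (13), A→R3 (7), A→Eg (10), R2→Eg (11), R1→Eg (14).
Cut capacity = 16 + 13 + 7 + 10 + 11 + 14 = 71.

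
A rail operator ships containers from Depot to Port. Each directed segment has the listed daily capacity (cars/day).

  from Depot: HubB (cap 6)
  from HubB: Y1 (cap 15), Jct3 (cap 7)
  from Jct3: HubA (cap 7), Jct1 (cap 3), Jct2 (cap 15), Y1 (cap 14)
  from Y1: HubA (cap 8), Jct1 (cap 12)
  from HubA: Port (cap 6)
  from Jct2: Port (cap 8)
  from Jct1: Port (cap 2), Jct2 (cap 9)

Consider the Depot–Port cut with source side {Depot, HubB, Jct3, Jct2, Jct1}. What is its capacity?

46

Edges leaving {Depot, HubB, Jct3, Jct2, Jct1}: HubB→Y1 (15), Jct3→Y1 (14), Jct3→HubA (7), Jct2→Port (8), Jct1→Port (2).
Cut capacity = 15 + 14 + 7 + 8 + 2 = 46.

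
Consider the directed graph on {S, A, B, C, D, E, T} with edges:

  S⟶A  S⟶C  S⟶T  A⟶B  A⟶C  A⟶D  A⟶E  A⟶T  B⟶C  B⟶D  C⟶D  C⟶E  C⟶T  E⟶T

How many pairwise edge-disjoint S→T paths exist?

3

Assign every edge capacity 1; by Menger, the answer equals the max flow.
Path S→T (+1); total 1.
Path S→A→T (+1); total 2.
Path S→C→T (+1); total 3.
No residual S→T path; max flow = 3.
Certifying cut of size 3: {S→A, S→C, S→T}.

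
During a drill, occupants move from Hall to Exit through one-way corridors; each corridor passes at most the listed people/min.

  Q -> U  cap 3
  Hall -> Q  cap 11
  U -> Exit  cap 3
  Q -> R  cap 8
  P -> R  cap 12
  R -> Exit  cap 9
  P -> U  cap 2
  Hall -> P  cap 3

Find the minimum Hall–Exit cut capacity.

Augment Hall→P→R→Exit: bottleneck 3, flow now 3.
Augment Hall→Q→R→Exit: bottleneck 6, flow now 9.
Augment Hall→Q→U→Exit: bottleneck 3, flow now 12.
No augmenting path remains; maximum flow = 12.
By max-flow min-cut, the minimum cut capacity equals the max flow.
In the residual graph, reachable from Hall: {Hall, P, Q, R, U}.
Min-cut edges: R→Exit (9), U→Exit (3); capacity 9 + 3 = 12.

12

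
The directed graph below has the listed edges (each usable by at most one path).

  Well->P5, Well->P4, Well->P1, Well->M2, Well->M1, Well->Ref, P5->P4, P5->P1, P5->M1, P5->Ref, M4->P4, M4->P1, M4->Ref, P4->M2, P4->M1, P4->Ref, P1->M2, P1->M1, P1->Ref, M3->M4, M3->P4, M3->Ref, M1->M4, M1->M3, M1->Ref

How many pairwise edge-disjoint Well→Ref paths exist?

Assign every edge capacity 1; by Menger, the answer equals the max flow.
Path Well→Ref (+1); total 1.
Path Well→P5→Ref (+1); total 2.
Path Well→P4→Ref (+1); total 3.
Path Well→P1→Ref (+1); total 4.
Path Well→M1→Ref (+1); total 5.
No residual Well→Ref path; max flow = 5.
Certifying cut of size 5: {Well→M1, Well→P1, Well→P4, Well→P5, Well→Ref}.

5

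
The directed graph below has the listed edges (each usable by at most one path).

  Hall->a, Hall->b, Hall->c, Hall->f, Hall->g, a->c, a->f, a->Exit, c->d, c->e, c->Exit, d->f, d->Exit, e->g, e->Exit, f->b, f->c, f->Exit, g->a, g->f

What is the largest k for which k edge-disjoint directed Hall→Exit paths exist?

Assign every edge capacity 1; by Menger, the answer equals the max flow.
Path Hall→a→Exit (+1); total 1.
Path Hall→c→Exit (+1); total 2.
Path Hall→f→Exit (+1); total 3.
Path Hall→g→a→c→d→Exit (+1); total 4.
No residual Hall→Exit path; max flow = 4.
Certifying cut of size 4: {Hall→a, Hall→c, Hall→f, Hall→g}.

4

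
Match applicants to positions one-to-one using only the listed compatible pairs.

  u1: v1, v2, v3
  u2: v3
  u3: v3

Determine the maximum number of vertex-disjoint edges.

Unit-capacity flow: source→left, listed edges, right→sink; max matching = max flow.
Augmenting path u1→v1 (+1); matched 1.
Augmenting path u2→v3 (+1); matched 2.
No augmenting path remains; maximum matching = 2.
König certificate: {u1, v3} is a vertex cover of size 2 (every listed pair touches it), so no matching can be larger.

2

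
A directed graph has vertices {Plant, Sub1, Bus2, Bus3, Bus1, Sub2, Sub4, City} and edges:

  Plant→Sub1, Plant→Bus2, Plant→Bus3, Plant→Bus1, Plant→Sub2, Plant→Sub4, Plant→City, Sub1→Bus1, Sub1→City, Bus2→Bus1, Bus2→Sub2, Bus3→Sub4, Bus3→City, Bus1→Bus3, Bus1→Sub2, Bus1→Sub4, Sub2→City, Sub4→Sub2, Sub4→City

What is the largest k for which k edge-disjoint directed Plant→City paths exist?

5

Assign every edge capacity 1; by Menger, the answer equals the max flow.
Path Plant→City (+1); total 1.
Path Plant→Sub1→City (+1); total 2.
Path Plant→Bus3→City (+1); total 3.
Path Plant→Sub2→City (+1); total 4.
Path Plant→Sub4→City (+1); total 5.
No residual Plant→City path; max flow = 5.
Certifying cut of size 5: {Bus3→City, Plant→City, Plant→Sub1, Sub2→City, Sub4→City}.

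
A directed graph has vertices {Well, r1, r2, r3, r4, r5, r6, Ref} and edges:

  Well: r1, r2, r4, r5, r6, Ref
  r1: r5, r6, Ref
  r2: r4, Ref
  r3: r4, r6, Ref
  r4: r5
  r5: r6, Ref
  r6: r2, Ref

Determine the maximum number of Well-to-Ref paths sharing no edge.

5

Assign every edge capacity 1; by Menger, the answer equals the max flow.
Path Well→Ref (+1); total 1.
Path Well→r1→Ref (+1); total 2.
Path Well→r2→Ref (+1); total 3.
Path Well→r5→Ref (+1); total 4.
Path Well→r6→Ref (+1); total 5.
No residual Well→Ref path; max flow = 5.
Certifying cut of size 5: {Well→Ref, Well→r1, r2→Ref, r5→Ref, r6→Ref}.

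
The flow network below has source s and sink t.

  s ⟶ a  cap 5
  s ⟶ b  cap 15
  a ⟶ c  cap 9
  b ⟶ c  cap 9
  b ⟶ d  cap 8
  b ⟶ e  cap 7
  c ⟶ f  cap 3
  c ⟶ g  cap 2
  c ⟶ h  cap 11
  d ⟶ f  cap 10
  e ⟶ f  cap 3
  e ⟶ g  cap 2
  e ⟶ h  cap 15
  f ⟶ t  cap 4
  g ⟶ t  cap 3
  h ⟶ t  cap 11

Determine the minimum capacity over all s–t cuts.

18

Augment s→a→c→f→t: bottleneck 3, flow now 3.
Augment s→a→c→g→t: bottleneck 2, flow now 5.
Augment s→b→c→h→t: bottleneck 9, flow now 14.
Augment s→b→d→f→t: bottleneck 1, flow now 15.
Augment s→b→e→g→t: bottleneck 1, flow now 16.
Augment s→b→e→h→t: bottleneck 2, flow now 18.
No augmenting path remains; maximum flow = 18.
By max-flow min-cut, the minimum cut capacity equals the max flow.
In the residual graph, reachable from s: {s, a, b, c, d, e, f, g, h}.
Min-cut edges: f→t (4), g→t (3), h→t (11); capacity 4 + 3 + 11 = 18.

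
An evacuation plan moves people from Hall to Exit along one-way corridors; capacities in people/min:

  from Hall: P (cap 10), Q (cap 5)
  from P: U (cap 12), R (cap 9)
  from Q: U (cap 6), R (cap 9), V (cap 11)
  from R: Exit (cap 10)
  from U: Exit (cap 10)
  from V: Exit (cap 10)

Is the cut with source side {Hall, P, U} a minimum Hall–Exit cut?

Given cut capacity: 5 + 9 + 10 = 24.
Augment Hall→P→R→Exit: bottleneck 9, flow now 9.
Augment Hall→P→U→Exit: bottleneck 1, flow now 10.
Augment Hall→Q→R→Exit: bottleneck 1, flow now 11.
Augment Hall→Q→U→Exit: bottleneck 4, flow now 15.
No augmenting path remains; maximum flow = 15.
In the residual graph, reachable from Hall: {Hall}.
Min-cut edges: Hall→P (10), Hall→Q (5); capacity 10 + 5 = 15.
Cut capacity 24 exceeds the max flow 15, so it is not minimum.

No — its capacity is 24, but the minimum cut has capacity 15.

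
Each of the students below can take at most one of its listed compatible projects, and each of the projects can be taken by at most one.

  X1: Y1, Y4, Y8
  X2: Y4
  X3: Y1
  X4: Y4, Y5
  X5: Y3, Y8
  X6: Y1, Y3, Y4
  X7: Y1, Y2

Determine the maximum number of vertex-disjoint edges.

6

Unit-capacity flow: source→left, listed edges, right→sink; max matching = max flow.
Augmenting path X1→Y1 (+1); matched 1.
Augmenting path X2→Y4 (+1); matched 2.
Augmenting path X4→Y5 (+1); matched 3.
Augmenting path X5→Y3 (+1); matched 4.
Augmenting path X7→Y2 (+1); matched 5.
Augmenting path X3→Y1→X1→Y8 (+1); matched 6.
No augmenting path remains; maximum matching = 6.
König certificate: {X4, X7, Y1, Y3, Y4, Y8} is a vertex cover of size 6 (every listed pair touches it), so no matching can be larger.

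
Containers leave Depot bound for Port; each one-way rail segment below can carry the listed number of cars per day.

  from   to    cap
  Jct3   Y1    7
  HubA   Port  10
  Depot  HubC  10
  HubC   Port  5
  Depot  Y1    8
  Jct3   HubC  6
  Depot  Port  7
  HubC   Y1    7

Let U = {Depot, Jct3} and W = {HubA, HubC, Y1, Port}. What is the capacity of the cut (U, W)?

Edges leaving {Depot, Jct3}: Depot→HubC (10), Depot→Y1 (8), Depot→Port (7), Jct3→HubC (6), Jct3→Y1 (7).
Cut capacity = 10 + 8 + 7 + 6 + 7 = 38.

38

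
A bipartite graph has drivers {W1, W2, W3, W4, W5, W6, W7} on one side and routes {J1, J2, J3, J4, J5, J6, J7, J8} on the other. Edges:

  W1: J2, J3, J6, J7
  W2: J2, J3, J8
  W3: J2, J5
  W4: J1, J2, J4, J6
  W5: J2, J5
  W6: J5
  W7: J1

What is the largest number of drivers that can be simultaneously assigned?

Unit-capacity flow: source→left, listed edges, right→sink; max matching = max flow.
Augmenting path W1→J2 (+1); matched 1.
Augmenting path W2→J3 (+1); matched 2.
Augmenting path W3→J5 (+1); matched 3.
Augmenting path W4→J1 (+1); matched 4.
Augmenting path W5→J2→W1→J6 (+1); matched 5.
Augmenting path W7→J1→W4→J4 (+1); matched 6.
No augmenting path remains; maximum matching = 6.
König certificate: {W1, W2, W4, W7, J2, J5} is a vertex cover of size 6 (every listed pair touches it), so no matching can be larger.

6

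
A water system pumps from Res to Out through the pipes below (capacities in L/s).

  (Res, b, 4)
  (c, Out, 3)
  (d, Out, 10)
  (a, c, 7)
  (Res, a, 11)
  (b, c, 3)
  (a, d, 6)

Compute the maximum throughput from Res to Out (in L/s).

Augment Res→a→c→Out: bottleneck 3, flow now 3.
Augment Res→a→d→Out: bottleneck 6, flow now 9.
No augmenting path remains; maximum flow = 9.
In the residual graph, reachable from Res: {Res, a, b, c}.
Min-cut edges: a→d (6), c→Out (3); capacity 6 + 3 = 9.
This cut is saturated, so no flow can exceed 9.

9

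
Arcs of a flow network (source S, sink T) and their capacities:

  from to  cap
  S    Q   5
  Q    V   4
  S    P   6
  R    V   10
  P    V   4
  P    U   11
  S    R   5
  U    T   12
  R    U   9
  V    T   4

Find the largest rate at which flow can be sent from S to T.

15

Augment S→P→U→T: bottleneck 6, flow now 6.
Augment S→Q→V→T: bottleneck 4, flow now 10.
Augment S→R→U→T: bottleneck 5, flow now 15.
No augmenting path remains; maximum flow = 15.
In the residual graph, reachable from S: {S, Q}.
Min-cut edges: S→P (6), S→R (5), Q→V (4); capacity 6 + 5 + 4 = 15.
This cut is saturated, so no flow can exceed 15.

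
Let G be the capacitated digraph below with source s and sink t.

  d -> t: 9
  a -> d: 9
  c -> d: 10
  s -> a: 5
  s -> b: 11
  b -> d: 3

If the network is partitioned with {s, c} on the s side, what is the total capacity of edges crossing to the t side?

Edges leaving {s, c}: s→a (5), s→b (11), c→d (10).
Cut capacity = 5 + 11 + 10 = 26.

26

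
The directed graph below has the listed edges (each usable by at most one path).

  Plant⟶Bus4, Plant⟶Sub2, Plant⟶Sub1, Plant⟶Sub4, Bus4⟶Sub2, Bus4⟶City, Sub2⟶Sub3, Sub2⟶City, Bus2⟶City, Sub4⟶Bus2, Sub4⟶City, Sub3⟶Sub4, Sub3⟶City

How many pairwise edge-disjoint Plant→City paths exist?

3

Assign every edge capacity 1; by Menger, the answer equals the max flow.
Path Plant→Bus4→City (+1); total 1.
Path Plant→Sub2→City (+1); total 2.
Path Plant→Sub4→City (+1); total 3.
No residual Plant→City path; max flow = 3.
Certifying cut of size 3: {Plant→Bus4, Plant→Sub2, Plant→Sub4}.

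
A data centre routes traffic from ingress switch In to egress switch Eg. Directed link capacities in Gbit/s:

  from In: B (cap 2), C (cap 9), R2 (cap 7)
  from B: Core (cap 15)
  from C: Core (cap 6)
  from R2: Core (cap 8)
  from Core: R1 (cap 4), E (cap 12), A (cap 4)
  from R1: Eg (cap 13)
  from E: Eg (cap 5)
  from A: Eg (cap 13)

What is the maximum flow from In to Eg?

13

Augment In→B→Core→R1→Eg: bottleneck 2, flow now 2.
Augment In→C→Core→R1→Eg: bottleneck 2, flow now 4.
Augment In→C→Core→E→Eg: bottleneck 4, flow now 8.
Augment In→R2→Core→E→Eg: bottleneck 1, flow now 9.
Augment In→R2→Core→A→Eg: bottleneck 4, flow now 13.
No augmenting path remains; maximum flow = 13.
In the residual graph, reachable from In: {In, B, C, R2, Core, E}.
Min-cut edges: Core→R1 (4), Core→A (4), E→Eg (5); capacity 4 + 4 + 5 = 13.
This cut is saturated, so no flow can exceed 13.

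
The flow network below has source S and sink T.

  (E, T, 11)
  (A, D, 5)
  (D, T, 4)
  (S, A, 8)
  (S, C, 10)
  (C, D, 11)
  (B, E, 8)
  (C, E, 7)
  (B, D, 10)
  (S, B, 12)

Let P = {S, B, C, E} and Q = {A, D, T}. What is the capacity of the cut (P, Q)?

Edges leaving {S, B, C, E}: S→A (8), B→D (10), C→D (11), E→T (11).
Cut capacity = 8 + 10 + 11 + 11 = 40.

40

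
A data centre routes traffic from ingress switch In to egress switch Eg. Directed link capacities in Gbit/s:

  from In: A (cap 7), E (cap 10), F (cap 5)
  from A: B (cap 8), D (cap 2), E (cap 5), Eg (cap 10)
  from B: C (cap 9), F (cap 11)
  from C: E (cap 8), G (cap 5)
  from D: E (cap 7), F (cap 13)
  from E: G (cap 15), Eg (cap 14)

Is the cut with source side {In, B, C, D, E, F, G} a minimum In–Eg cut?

Given cut capacity: 7 + 14 = 21.
Augment In→A→Eg: bottleneck 7, flow now 7.
Augment In→E→Eg: bottleneck 10, flow now 17.
No augmenting path remains; maximum flow = 17.
In the residual graph, reachable from In: {In, F}.
Min-cut edges: In→A (7), In→E (10); capacity 7 + 10 = 17.
Cut capacity 21 exceeds the max flow 17, so it is not minimum.

No — its capacity is 21, but the minimum cut has capacity 17.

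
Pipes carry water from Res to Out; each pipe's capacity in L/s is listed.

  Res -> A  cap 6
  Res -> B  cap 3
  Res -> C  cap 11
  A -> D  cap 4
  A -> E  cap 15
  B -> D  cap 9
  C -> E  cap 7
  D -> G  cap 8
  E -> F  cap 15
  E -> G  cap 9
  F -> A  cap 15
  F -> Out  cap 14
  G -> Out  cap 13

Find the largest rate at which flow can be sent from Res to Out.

16

Augment Res→A→D→G→Out: bottleneck 4, flow now 4.
Augment Res→A→E→F→Out: bottleneck 2, flow now 6.
Augment Res→B→D→G→Out: bottleneck 3, flow now 9.
Augment Res→C→E→F→Out: bottleneck 7, flow now 16.
No augmenting path remains; maximum flow = 16.
In the residual graph, reachable from Res: {Res, C}.
Min-cut edges: Res→A (6), Res→B (3), C→E (7); capacity 6 + 3 + 7 = 16.
This cut is saturated, so no flow can exceed 16.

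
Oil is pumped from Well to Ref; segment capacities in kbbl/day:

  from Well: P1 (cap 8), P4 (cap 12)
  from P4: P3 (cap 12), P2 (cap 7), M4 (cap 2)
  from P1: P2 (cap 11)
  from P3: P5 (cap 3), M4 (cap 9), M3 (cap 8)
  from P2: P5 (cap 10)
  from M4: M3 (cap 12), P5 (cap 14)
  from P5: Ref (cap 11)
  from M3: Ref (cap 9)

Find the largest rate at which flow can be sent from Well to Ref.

Augment Well→P4→P3→P5→Ref: bottleneck 3, flow now 3.
Augment Well→P4→P3→M3→Ref: bottleneck 8, flow now 11.
Augment Well→P4→P2→P5→Ref: bottleneck 1, flow now 12.
Augment Well→P1→P2→P5→Ref: bottleneck 7, flow now 19.
Augment Well→P1→P2→P4→M4→M3→Ref: bottleneck 1, flow now 20. (uses reverse residual edge)
No augmenting path remains; maximum flow = 20.
In the residual graph, reachable from Well: {Well}.
Min-cut edges: Well→P4 (12), Well→P1 (8); capacity 12 + 8 = 20.
This cut is saturated, so no flow can exceed 20.

20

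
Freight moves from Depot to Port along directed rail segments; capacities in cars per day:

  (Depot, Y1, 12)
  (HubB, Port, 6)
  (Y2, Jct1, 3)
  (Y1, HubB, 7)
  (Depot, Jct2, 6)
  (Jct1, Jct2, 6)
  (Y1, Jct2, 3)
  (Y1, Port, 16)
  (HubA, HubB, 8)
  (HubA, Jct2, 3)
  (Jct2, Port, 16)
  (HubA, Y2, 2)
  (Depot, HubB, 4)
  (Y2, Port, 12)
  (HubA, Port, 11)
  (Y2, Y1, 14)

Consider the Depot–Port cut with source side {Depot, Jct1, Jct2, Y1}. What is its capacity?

Edges leaving {Depot, Jct1, Jct2, Y1}: Depot→HubB (4), Jct2→Port (16), Y1→HubB (7), Y1→Port (16).
Cut capacity = 4 + 16 + 7 + 16 = 43.

43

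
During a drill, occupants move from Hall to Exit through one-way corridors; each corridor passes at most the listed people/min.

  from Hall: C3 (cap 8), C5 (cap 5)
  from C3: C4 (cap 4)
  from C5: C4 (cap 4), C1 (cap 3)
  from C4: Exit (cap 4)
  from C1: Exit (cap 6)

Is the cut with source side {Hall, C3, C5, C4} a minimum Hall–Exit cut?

Given cut capacity: 3 + 4 = 7.
Augment Hall→C3→C4→Exit: bottleneck 4, flow now 4.
Augment Hall→C5→C1→Exit: bottleneck 3, flow now 7.
No augmenting path remains; maximum flow = 7.
Cut capacity 7 equals the max flow, so it is a minimum cut.

Yes — it is a minimum cut (capacity 7).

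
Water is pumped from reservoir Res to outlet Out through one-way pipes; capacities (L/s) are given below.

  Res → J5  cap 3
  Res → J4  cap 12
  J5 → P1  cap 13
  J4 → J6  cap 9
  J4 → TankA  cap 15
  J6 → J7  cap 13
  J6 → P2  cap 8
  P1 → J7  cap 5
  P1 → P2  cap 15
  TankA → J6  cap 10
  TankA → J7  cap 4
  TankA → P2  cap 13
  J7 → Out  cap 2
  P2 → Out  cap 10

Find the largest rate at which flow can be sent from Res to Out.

12

Augment Res→J5→P1→J7→Out: bottleneck 2, flow now 2.
Augment Res→J5→P1→P2→Out: bottleneck 1, flow now 3.
Augment Res→J4→J6→P2→Out: bottleneck 8, flow now 11.
Augment Res→J4→TankA→P2→Out: bottleneck 1, flow now 12.
No augmenting path remains; maximum flow = 12.
In the residual graph, reachable from Res: {Res, J5, J4, J6, P1, TankA, J7, P2}.
Min-cut edges: J7→Out (2), P2→Out (10); capacity 2 + 10 = 12.
This cut is saturated, so no flow can exceed 12.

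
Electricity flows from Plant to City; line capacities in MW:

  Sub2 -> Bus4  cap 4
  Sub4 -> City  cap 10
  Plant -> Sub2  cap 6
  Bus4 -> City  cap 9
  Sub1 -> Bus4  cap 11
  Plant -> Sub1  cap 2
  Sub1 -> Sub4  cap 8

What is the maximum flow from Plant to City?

Augment Plant→Sub2→Bus4→City: bottleneck 4, flow now 4.
Augment Plant→Sub1→Sub4→City: bottleneck 2, flow now 6.
No augmenting path remains; maximum flow = 6.
In the residual graph, reachable from Plant: {Plant, Sub2}.
Min-cut edges: Plant→Sub1 (2), Sub2→Bus4 (4); capacity 2 + 4 = 6.
This cut is saturated, so no flow can exceed 6.

6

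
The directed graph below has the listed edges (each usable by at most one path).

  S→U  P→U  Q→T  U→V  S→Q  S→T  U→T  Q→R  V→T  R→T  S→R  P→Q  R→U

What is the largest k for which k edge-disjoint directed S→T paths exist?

4

Assign every edge capacity 1; by Menger, the answer equals the max flow.
Path S→T (+1); total 1.
Path S→Q→T (+1); total 2.
Path S→R→T (+1); total 3.
Path S→U→T (+1); total 4.
No residual S→T path; max flow = 4.
Certifying cut of size 4: {S→Q, S→R, S→T, S→U}.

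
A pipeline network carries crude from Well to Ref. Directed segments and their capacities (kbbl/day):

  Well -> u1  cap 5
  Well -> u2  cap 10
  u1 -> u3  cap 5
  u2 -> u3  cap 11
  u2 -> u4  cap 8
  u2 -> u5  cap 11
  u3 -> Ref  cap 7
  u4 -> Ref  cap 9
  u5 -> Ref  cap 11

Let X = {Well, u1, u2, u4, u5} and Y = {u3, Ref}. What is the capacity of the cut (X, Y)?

Edges leaving {Well, u1, u2, u4, u5}: u1→u3 (5), u2→u3 (11), u4→Ref (9), u5→Ref (11).
Cut capacity = 5 + 11 + 9 + 11 = 36.

36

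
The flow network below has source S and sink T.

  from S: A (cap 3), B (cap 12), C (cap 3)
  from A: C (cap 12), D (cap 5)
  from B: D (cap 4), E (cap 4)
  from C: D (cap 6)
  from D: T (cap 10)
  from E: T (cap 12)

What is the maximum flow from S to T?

14

Augment S→A→D→T: bottleneck 3, flow now 3.
Augment S→B→D→T: bottleneck 4, flow now 7.
Augment S→B→E→T: bottleneck 4, flow now 11.
Augment S→C→D→T: bottleneck 3, flow now 14.
No augmenting path remains; maximum flow = 14.
In the residual graph, reachable from S: {S, B}.
Min-cut edges: S→A (3), S→C (3), B→D (4), B→E (4); capacity 3 + 3 + 4 + 4 = 14.
This cut is saturated, so no flow can exceed 14.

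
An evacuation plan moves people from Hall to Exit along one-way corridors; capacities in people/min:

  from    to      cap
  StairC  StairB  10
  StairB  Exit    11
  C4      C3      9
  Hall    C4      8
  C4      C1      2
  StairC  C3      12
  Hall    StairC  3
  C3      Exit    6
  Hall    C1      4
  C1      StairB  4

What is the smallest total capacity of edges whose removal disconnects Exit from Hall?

13

Augment Hall→C1→StairB→Exit: bottleneck 4, flow now 4.
Augment Hall→C4→C3→Exit: bottleneck 6, flow now 10.
Augment Hall→StairC→StairB→Exit: bottleneck 3, flow now 13.
No augmenting path remains; maximum flow = 13.
By max-flow min-cut, the minimum cut capacity equals the max flow.
In the residual graph, reachable from Hall: {Hall, C1, C4, C3}.
Min-cut edges: Hall→StairC (3), C1→StairB (4), C3→Exit (6); capacity 3 + 4 + 6 = 13.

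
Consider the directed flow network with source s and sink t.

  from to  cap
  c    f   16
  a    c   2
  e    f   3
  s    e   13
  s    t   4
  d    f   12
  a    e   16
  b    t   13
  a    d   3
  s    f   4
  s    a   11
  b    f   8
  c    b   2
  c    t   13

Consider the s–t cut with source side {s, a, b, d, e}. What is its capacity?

46

Edges leaving {s, a, b, d, e}: s→f (4), s→t (4), a→c (2), b→f (8), b→t (13), d→f (12), e→f (3).
Cut capacity = 4 + 4 + 2 + 8 + 13 + 12 + 3 = 46.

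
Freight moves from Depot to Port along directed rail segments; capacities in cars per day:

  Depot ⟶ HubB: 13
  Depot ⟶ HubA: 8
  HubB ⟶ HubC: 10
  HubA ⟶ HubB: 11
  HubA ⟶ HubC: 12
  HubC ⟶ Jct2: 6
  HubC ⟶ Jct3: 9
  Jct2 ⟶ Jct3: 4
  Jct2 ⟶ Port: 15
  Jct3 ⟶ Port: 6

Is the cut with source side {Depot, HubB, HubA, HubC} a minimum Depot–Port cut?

Given cut capacity: 6 + 9 = 15.
Augment Depot→HubB→HubC→Jct2→Port: bottleneck 6, flow now 6.
Augment Depot→HubB→HubC→Jct3→Port: bottleneck 4, flow now 10.
Augment Depot→HubA→HubC→Jct3→Port: bottleneck 2, flow now 12.
No augmenting path remains; maximum flow = 12.
In the residual graph, reachable from Depot: {Depot, HubB, HubA, HubC, Jct3}.
Min-cut edges: HubC→Jct2 (6), Jct3→Port (6); capacity 6 + 6 = 12.
Cut capacity 15 exceeds the max flow 12, so it is not minimum.

No — its capacity is 15, but the minimum cut has capacity 12.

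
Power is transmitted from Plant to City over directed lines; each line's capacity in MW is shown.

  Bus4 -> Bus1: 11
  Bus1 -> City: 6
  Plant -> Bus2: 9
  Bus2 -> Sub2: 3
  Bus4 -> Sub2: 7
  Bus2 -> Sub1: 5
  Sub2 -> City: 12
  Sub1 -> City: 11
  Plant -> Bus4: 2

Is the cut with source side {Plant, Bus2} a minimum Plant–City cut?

Yes — it is a minimum cut (capacity 10).

Given cut capacity: 2 + 5 + 3 = 10.
Augment Plant→Bus2→Sub1→City: bottleneck 5, flow now 5.
Augment Plant→Bus2→Sub2→City: bottleneck 3, flow now 8.
Augment Plant→Bus4→Sub2→City: bottleneck 2, flow now 10.
No augmenting path remains; maximum flow = 10.
Cut capacity 10 equals the max flow, so it is a minimum cut.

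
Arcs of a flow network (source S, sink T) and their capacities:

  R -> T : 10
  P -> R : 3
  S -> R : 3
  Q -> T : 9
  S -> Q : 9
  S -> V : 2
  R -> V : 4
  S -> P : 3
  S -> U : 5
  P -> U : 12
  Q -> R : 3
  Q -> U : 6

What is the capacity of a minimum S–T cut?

15

Augment S→Q→T: bottleneck 9, flow now 9.
Augment S→R→T: bottleneck 3, flow now 12.
Augment S→P→R→T: bottleneck 3, flow now 15.
No augmenting path remains; maximum flow = 15.
By max-flow min-cut, the minimum cut capacity equals the max flow.
In the residual graph, reachable from S: {S, U, V}.
Min-cut edges: S→P (3), S→Q (9), S→R (3); capacity 3 + 9 + 3 = 15.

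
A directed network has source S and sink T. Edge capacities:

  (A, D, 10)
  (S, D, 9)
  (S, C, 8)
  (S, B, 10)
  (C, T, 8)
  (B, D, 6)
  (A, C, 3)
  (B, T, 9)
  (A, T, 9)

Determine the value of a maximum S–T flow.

17

Augment S→B→T: bottleneck 9, flow now 9.
Augment S→C→T: bottleneck 8, flow now 17.
No augmenting path remains; maximum flow = 17.
In the residual graph, reachable from S: {S, B, D}.
Min-cut edges: S→C (8), B→T (9); capacity 8 + 9 = 17.
This cut is saturated, so no flow can exceed 17.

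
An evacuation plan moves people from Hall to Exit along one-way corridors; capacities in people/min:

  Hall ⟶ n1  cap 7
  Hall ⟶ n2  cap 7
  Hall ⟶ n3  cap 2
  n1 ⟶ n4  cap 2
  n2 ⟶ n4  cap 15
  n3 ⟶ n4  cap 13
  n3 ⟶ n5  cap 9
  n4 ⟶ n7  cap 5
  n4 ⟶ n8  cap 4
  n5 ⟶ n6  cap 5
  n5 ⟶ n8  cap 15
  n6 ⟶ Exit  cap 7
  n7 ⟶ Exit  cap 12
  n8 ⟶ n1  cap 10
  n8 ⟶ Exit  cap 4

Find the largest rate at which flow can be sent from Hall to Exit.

11

Augment Hall→n1→n4→n7→Exit: bottleneck 2, flow now 2.
Augment Hall→n2→n4→n7→Exit: bottleneck 3, flow now 5.
Augment Hall→n2→n4→n8→Exit: bottleneck 4, flow now 9.
Augment Hall→n3→n5→n6→Exit: bottleneck 2, flow now 11.
No augmenting path remains; maximum flow = 11.
In the residual graph, reachable from Hall: {Hall, n1}.
Min-cut edges: Hall→n2 (7), Hall→n3 (2), n1→n4 (2); capacity 7 + 2 + 2 = 11.
This cut is saturated, so no flow can exceed 11.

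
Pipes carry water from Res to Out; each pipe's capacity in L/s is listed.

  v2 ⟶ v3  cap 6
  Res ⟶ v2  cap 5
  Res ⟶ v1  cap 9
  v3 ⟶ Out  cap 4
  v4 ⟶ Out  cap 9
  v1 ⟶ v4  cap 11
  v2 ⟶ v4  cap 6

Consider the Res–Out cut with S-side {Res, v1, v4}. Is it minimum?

Given cut capacity: 5 + 9 = 14.
Augment Res→v1→v4→Out: bottleneck 9, flow now 9.
Augment Res→v2→v3→Out: bottleneck 4, flow now 13.
No augmenting path remains; maximum flow = 13.
In the residual graph, reachable from Res: {Res, v1, v2, v3, v4}.
Min-cut edges: v3→Out (4), v4→Out (9); capacity 4 + 9 = 13.
Cut capacity 14 exceeds the max flow 13, so it is not minimum.

No — its capacity is 14, but the minimum cut has capacity 13.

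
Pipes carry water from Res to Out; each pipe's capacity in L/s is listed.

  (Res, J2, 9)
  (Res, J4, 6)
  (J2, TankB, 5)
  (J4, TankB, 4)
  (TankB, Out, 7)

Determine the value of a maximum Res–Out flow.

7

Augment Res→J2→TankB→Out: bottleneck 5, flow now 5.
Augment Res→J4→TankB→Out: bottleneck 2, flow now 7.
No augmenting path remains; maximum flow = 7.
In the residual graph, reachable from Res: {Res, J2, J4, TankB}.
Min-cut edges: TankB→Out (7); capacity 7 = 7.
This cut is saturated, so no flow can exceed 7.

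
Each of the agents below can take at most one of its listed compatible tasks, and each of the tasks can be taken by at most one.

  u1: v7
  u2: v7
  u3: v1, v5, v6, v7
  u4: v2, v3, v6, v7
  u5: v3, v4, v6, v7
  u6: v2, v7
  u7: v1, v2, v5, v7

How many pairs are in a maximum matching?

Unit-capacity flow: source→left, listed edges, right→sink; max matching = max flow.
Augmenting path u1→v7 (+1); matched 1.
Augmenting path u3→v1 (+1); matched 2.
Augmenting path u4→v2 (+1); matched 3.
Augmenting path u5→v3 (+1); matched 4.
Augmenting path u7→v5 (+1); matched 5.
Augmenting path u6→v2→u4→v6 (+1); matched 6.
No augmenting path remains; maximum matching = 6.
König certificate: {u3, u4, u5, u6, u7, v7} is a vertex cover of size 6 (every listed pair touches it), so no matching can be larger.

6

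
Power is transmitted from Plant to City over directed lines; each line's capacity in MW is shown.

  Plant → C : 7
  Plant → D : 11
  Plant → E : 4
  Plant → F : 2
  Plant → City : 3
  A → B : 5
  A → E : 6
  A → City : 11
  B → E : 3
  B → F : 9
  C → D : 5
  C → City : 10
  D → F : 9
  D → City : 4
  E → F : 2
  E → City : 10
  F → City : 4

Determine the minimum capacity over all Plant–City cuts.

22

Augment Plant→City: bottleneck 3, flow now 3.
Augment Plant→C→City: bottleneck 7, flow now 10.
Augment Plant→D→City: bottleneck 4, flow now 14.
Augment Plant→E→City: bottleneck 4, flow now 18.
Augment Plant→F→City: bottleneck 2, flow now 20.
Augment Plant→D→F→City: bottleneck 2, flow now 22.
No augmenting path remains; maximum flow = 22.
By max-flow min-cut, the minimum cut capacity equals the max flow.
In the residual graph, reachable from Plant: {Plant, D, F}.
Min-cut edges: Plant→C (7), Plant→E (4), Plant→City (3), D→City (4), F→City (4); capacity 7 + 4 + 3 + 4 + 4 = 22.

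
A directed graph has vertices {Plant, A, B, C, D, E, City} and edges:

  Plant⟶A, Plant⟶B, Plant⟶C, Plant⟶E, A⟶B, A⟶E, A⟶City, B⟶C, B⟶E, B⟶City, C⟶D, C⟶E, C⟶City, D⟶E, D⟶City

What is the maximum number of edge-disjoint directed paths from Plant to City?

Assign every edge capacity 1; by Menger, the answer equals the max flow.
Path Plant→A→City (+1); total 1.
Path Plant→B→City (+1); total 2.
Path Plant→C→City (+1); total 3.
No residual Plant→City path; max flow = 3.
Certifying cut of size 3: {Plant→A, Plant→B, Plant→C}.

3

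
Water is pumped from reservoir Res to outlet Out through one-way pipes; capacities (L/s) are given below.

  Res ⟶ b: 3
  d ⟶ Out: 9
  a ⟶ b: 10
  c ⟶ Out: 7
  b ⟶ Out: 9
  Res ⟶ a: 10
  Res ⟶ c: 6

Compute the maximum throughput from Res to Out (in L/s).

Augment Res→b→Out: bottleneck 3, flow now 3.
Augment Res→c→Out: bottleneck 6, flow now 9.
Augment Res→a→b→Out: bottleneck 6, flow now 15.
No augmenting path remains; maximum flow = 15.
In the residual graph, reachable from Res: {Res, a, b}.
Min-cut edges: Res→c (6), b→Out (9); capacity 6 + 9 = 15.
This cut is saturated, so no flow can exceed 15.

15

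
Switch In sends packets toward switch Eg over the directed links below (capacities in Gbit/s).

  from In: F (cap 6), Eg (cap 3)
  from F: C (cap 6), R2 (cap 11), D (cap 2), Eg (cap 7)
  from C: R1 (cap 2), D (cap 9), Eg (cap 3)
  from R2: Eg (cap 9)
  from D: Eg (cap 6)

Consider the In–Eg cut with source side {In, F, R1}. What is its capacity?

Edges leaving {In, F, R1}: In→Eg (3), F→C (6), F→R2 (11), F→D (2), F→Eg (7).
Cut capacity = 3 + 6 + 11 + 2 + 7 = 29.

29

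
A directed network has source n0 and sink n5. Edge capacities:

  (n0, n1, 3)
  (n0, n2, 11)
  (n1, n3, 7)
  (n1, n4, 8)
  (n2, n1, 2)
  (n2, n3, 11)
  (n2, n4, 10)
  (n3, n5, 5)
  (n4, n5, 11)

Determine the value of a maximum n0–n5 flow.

Augment n0→n1→n3→n5: bottleneck 3, flow now 3.
Augment n0→n2→n3→n5: bottleneck 2, flow now 5.
Augment n0→n2→n4→n5: bottleneck 9, flow now 14.
No augmenting path remains; maximum flow = 14.
In the residual graph, reachable from n0: {n0}.
Min-cut edges: n0→n1 (3), n0→n2 (11); capacity 3 + 11 = 14.
This cut is saturated, so no flow can exceed 14.

14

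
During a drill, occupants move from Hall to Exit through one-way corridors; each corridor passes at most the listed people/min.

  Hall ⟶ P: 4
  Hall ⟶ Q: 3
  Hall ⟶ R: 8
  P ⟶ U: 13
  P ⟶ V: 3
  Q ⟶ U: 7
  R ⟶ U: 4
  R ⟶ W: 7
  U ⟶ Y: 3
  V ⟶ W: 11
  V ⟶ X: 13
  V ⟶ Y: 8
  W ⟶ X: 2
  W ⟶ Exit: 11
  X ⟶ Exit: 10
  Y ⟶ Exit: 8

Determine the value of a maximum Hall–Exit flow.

Augment Hall→R→W→Exit: bottleneck 7, flow now 7.
Augment Hall→P→U→Y→Exit: bottleneck 3, flow now 10.
Augment Hall→P→V→W→Exit: bottleneck 1, flow now 11.
Augment Hall→Q→U→P→V→W→Exit: bottleneck 2, flow now 13. (uses reverse residual edge)
No augmenting path remains; maximum flow = 13.
In the residual graph, reachable from Hall: {Hall, P, Q, R, U}.
Min-cut edges: P→V (3), R→W (7), U→Y (3); capacity 3 + 7 + 3 = 13.
This cut is saturated, so no flow can exceed 13.

13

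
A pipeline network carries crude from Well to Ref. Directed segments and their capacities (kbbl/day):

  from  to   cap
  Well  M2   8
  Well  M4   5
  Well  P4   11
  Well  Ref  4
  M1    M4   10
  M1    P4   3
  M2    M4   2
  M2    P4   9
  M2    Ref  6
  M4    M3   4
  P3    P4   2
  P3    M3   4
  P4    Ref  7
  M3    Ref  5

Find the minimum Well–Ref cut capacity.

Augment Well→Ref: bottleneck 4, flow now 4.
Augment Well→M2→Ref: bottleneck 6, flow now 10.
Augment Well→P4→Ref: bottleneck 7, flow now 17.
Augment Well→M4→M3→Ref: bottleneck 4, flow now 21.
No augmenting path remains; maximum flow = 21.
By max-flow min-cut, the minimum cut capacity equals the max flow.
In the residual graph, reachable from Well: {Well, M2, M4, P4}.
Min-cut edges: Well→Ref (4), M2→Ref (6), M4→M3 (4), P4→Ref (7); capacity 4 + 6 + 4 + 7 = 21.

21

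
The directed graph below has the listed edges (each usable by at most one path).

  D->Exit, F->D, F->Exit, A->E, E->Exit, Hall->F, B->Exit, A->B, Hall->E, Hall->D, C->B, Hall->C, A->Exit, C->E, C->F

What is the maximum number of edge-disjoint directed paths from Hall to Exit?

4

Assign every edge capacity 1; by Menger, the answer equals the max flow.
Path Hall→D→Exit (+1); total 1.
Path Hall→E→Exit (+1); total 2.
Path Hall→F→Exit (+1); total 3.
Path Hall→C→B→Exit (+1); total 4.
No residual Hall→Exit path; max flow = 4.
Certifying cut of size 4: {Hall→C, Hall→D, Hall→E, Hall→F}.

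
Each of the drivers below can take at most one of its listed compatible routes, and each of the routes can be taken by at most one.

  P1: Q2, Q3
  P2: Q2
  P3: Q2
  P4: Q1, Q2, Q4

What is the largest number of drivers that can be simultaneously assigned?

Unit-capacity flow: source→left, listed edges, right→sink; max matching = max flow.
Augmenting path P1→Q2 (+1); matched 1.
Augmenting path P4→Q1 (+1); matched 2.
Augmenting path P2→Q2→P1→Q3 (+1); matched 3.
No augmenting path remains; maximum matching = 3.
König certificate: {P1, P4, Q2} is a vertex cover of size 3 (every listed pair touches it), so no matching can be larger.

3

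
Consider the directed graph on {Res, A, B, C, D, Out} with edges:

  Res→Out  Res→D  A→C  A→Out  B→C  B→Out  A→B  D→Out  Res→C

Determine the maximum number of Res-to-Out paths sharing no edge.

2

Assign every edge capacity 1; by Menger, the answer equals the max flow.
Path Res→Out (+1); total 1.
Path Res→D→Out (+1); total 2.
No residual Res→Out path; max flow = 2.
Certifying cut of size 2: {Res→D, Res→Out}.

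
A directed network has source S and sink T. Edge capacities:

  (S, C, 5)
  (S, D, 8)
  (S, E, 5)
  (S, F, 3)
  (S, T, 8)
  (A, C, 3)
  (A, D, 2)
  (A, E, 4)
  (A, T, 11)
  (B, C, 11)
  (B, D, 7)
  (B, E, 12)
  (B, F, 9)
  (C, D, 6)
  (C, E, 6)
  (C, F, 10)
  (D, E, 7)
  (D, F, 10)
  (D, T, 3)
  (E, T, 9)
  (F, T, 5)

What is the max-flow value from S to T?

Augment S→T: bottleneck 8, flow now 8.
Augment S→D→T: bottleneck 3, flow now 11.
Augment S→E→T: bottleneck 5, flow now 16.
Augment S→F→T: bottleneck 3, flow now 19.
Augment S→C→E→T: bottleneck 4, flow now 23.
Augment S→C→F→T: bottleneck 1, flow now 24.
Augment S→D→F→T: bottleneck 1, flow now 25.
No augmenting path remains; maximum flow = 25.
In the residual graph, reachable from S: {S, C, D, E, F}.
Min-cut edges: S→T (8), D→T (3), E→T (9), F→T (5); capacity 8 + 3 + 9 + 5 = 25.
This cut is saturated, so no flow can exceed 25.

25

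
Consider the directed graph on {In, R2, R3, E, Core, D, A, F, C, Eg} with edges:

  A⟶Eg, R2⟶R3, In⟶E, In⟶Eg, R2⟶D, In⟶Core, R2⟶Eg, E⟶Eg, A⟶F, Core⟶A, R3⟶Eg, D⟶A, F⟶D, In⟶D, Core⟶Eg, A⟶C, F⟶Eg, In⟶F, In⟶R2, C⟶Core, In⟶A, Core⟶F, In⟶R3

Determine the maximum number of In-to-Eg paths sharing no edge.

Assign every edge capacity 1; by Menger, the answer equals the max flow.
Path In→Eg (+1); total 1.
Path In→R2→Eg (+1); total 2.
Path In→R3→Eg (+1); total 3.
Path In→E→Eg (+1); total 4.
Path In→Core→Eg (+1); total 5.
Path In→A→Eg (+1); total 6.
Path In→F→Eg (+1); total 7.
No residual In→Eg path; max flow = 7.
Certifying cut of size 7: {A→Eg, Core→Eg, F→Eg, In→E, In→Eg, In→R2, In→R3}.

7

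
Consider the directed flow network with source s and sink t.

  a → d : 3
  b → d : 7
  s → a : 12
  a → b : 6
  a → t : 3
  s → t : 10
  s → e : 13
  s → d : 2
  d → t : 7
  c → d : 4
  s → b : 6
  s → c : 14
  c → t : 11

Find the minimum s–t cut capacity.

31

Augment s→t: bottleneck 10, flow now 10.
Augment s→a→t: bottleneck 3, flow now 13.
Augment s→c→t: bottleneck 11, flow now 24.
Augment s→d→t: bottleneck 2, flow now 26.
Augment s→a→d→t: bottleneck 3, flow now 29.
Augment s→b→d→t: bottleneck 2, flow now 31.
No augmenting path remains; maximum flow = 31.
By max-flow min-cut, the minimum cut capacity equals the max flow.
In the residual graph, reachable from s: {s, a, b, c, d, e}.
Min-cut edges: s→t (10), a→t (3), c→t (11), d→t (7); capacity 10 + 3 + 11 + 7 = 31.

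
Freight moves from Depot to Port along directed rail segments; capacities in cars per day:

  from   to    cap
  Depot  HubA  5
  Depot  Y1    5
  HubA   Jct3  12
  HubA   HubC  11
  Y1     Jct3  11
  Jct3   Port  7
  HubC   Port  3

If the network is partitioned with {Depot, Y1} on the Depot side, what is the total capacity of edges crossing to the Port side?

16

Edges leaving {Depot, Y1}: Depot→HubA (5), Y1→Jct3 (11).
Cut capacity = 5 + 11 = 16.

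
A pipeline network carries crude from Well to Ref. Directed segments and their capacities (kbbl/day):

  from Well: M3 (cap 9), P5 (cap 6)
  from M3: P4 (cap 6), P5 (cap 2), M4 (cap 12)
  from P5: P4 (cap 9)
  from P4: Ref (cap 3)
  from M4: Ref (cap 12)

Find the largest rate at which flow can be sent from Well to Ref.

12

Augment Well→M3→P4→Ref: bottleneck 3, flow now 3.
Augment Well→M3→M4→Ref: bottleneck 6, flow now 9.
Augment Well→P5→P4→M3→M4→Ref: bottleneck 3, flow now 12. (uses reverse residual edge)
No augmenting path remains; maximum flow = 12.
In the residual graph, reachable from Well: {Well, P5, P4}.
Min-cut edges: Well→M3 (9), P4→Ref (3); capacity 9 + 3 = 12.
This cut is saturated, so no flow can exceed 12.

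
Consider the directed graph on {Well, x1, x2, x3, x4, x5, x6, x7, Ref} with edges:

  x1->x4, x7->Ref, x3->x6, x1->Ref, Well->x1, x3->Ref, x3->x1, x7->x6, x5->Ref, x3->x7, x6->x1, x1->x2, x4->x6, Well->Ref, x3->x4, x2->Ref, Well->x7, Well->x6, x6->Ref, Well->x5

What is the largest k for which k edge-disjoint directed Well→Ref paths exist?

5

Assign every edge capacity 1; by Menger, the answer equals the max flow.
Path Well→Ref (+1); total 1.
Path Well→x1→Ref (+1); total 2.
Path Well→x5→Ref (+1); total 3.
Path Well→x6→Ref (+1); total 4.
Path Well→x7→Ref (+1); total 5.
No residual Well→Ref path; max flow = 5.
Certifying cut of size 5: {Well→Ref, Well→x1, Well→x5, Well→x6, Well→x7}.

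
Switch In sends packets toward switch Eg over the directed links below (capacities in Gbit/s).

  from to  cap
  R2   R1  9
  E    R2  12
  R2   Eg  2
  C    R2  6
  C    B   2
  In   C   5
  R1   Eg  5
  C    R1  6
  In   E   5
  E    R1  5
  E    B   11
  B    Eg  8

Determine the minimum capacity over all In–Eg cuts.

10

Augment In→C→R2→Eg: bottleneck 2, flow now 2.
Augment In→C→R1→Eg: bottleneck 3, flow now 5.
Augment In→E→R1→Eg: bottleneck 2, flow now 7.
Augment In→E→B→Eg: bottleneck 3, flow now 10.
No augmenting path remains; maximum flow = 10.
By max-flow min-cut, the minimum cut capacity equals the max flow.
In the residual graph, reachable from In: {In}.
Min-cut edges: In→C (5), In→E (5); capacity 5 + 5 = 10.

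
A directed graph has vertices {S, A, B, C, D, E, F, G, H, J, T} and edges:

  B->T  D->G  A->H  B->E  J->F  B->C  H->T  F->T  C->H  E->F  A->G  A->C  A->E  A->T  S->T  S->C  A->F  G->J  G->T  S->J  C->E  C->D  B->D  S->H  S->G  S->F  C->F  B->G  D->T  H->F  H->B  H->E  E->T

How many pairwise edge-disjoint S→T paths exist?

5

Assign every edge capacity 1; by Menger, the answer equals the max flow.
Path S→T (+1); total 1.
Path S→F→T (+1); total 2.
Path S→G→T (+1); total 3.
Path S→H→T (+1); total 4.
Path S→C→D→T (+1); total 5.
No residual S→T path; max flow = 5.
Certifying cut of size 5: {F→T, S→C, S→G, S→H, S→T}.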